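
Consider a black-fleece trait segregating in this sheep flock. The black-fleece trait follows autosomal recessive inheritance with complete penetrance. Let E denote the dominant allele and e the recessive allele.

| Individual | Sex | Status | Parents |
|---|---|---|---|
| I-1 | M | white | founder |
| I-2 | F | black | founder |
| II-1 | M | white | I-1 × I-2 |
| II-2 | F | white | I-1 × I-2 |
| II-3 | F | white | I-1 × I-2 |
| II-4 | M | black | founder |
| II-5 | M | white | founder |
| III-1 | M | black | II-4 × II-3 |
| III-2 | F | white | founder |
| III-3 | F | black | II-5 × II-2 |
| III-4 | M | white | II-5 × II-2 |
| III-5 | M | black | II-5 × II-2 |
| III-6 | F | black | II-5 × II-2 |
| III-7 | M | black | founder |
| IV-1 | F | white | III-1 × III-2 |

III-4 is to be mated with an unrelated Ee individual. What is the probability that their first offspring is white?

II-5 is white so carries E and passed e to III-3 (ee), so II-5 is Ee.
II-2 is white so carries E and received e from I-2 (ee), so II-2 is Ee.
III-4 is a white offspring of II-5 (Ee) × II-2 (Ee), whose cross gives 1/4 EE : 1/2 Ee : 1/4 ee; conditioning on being white, III-4 is EE with probability 1/3, Ee with probability 2/3.
Summing over parental genotype combinations, P(offspring is white) = 1/3·1 + 2/3·3/4 = 5/6.

5/6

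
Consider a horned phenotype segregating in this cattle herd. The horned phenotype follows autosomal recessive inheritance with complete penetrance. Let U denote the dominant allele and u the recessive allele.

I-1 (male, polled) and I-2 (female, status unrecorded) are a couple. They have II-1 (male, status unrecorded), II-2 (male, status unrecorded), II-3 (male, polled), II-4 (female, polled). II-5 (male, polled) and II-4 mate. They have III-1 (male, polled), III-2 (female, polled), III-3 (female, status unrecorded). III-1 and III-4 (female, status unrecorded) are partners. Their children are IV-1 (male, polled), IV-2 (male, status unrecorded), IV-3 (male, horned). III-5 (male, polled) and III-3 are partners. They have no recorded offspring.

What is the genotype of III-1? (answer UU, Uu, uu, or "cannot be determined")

Uu

From phenotype alone, III-1 is UU or Uu.
III-1 is polled so carries U and passed u to IV-3 (uu), so III-1 is Uu.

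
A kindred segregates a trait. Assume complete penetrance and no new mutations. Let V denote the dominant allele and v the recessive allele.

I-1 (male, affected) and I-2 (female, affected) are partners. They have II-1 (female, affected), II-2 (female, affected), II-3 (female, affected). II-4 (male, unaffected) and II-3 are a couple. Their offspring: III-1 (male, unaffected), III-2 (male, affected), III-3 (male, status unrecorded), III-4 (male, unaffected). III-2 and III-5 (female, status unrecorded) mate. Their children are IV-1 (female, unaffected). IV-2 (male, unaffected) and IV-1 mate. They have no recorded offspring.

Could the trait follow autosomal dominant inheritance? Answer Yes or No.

Yes

A consistent assignment under autosomal dominant exists: I-1 VV, I-2 Vv, II-1 VV, II-2 VV, II-3 Vv, II-4 vv, III-1 vv, III-2 Vv, III-3 Vv, III-4 vv, III-5 Vv, IV-1 vv, IV-2 vv.
In this assignment every recorded phenotype matches its genotype and every non-founder's genotype is obtainable from its parents' genotypes, so the pedigree is consistent.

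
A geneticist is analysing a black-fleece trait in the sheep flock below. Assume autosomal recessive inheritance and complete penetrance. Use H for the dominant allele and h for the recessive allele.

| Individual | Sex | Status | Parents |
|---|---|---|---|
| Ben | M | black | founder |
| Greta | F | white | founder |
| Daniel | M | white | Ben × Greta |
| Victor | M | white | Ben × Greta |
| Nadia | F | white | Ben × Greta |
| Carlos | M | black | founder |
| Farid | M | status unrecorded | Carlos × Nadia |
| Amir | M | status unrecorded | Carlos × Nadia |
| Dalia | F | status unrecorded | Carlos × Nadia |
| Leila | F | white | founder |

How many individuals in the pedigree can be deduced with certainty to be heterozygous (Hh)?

3

Obligate heterozygotes: Daniel is white so carries H and received h from Ben (hh), so Daniel is Hh; Victor is white so carries H and received h from Ben (hh), so Victor is Hh; Nadia is white so carries H and received h from Ben (hh), so Nadia is Hh.
Every other individual is either homozygous by phenotype or has at least one consistent homozygous assignment, so the count is 3.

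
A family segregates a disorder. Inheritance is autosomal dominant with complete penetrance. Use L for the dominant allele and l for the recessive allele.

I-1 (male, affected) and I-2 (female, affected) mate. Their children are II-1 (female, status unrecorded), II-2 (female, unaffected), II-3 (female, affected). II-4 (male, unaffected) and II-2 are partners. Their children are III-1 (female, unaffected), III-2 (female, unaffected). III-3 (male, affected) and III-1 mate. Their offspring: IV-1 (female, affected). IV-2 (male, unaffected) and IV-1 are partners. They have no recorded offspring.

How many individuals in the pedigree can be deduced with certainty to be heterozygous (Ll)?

3

Obligate heterozygotes: I-1 is affected so carries L and passed l to II-2 (ll), so I-1 is Ll; I-2 is affected so carries L and passed l to II-2 (ll), so I-2 is Ll; IV-1 is affected so carries L and received l from III-1 (ll), so IV-1 is Ll.
Every other individual is either homozygous by phenotype or has at least one consistent homozygous assignment, so the count is 3.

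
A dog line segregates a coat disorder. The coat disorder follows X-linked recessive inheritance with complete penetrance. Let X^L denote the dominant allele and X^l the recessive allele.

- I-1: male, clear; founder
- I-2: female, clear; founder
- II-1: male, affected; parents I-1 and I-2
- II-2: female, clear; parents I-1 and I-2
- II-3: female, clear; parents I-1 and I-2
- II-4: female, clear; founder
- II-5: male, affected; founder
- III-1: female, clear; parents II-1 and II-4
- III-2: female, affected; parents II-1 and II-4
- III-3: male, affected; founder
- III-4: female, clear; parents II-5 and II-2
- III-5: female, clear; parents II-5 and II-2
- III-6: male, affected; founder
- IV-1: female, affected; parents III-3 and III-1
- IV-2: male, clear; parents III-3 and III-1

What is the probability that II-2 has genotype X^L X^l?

1/5

I-1 is clear, so I-1 is X^L Y.
I-2 is clear so carries L and passed l to II-1 (X^l Y), so I-2 is X^L X^l.
Their cross gives offspring ratios 1/2 X^L X^L : 1/2 X^L X^l. Conditioning on II-2 being clear, P(X^L X^l) = 1/2 / 1 = 1/2 before taking II-2's own offspring into account.
II-5 is affected, so II-5 is X^l Y.
Now use II-2's offspring. Probability of each recorded status — clear daughter III-4: 1/2 if II-2 is X^L X^l, 1 if X^L X^L; clear daughter III-5: 1/2 if II-2 is X^L X^l, 1 if X^L X^L.
Bayes: P(X^L X^l) = 1/2·1/4 / (1/2·1/4 + 1/2·1) = 1/5.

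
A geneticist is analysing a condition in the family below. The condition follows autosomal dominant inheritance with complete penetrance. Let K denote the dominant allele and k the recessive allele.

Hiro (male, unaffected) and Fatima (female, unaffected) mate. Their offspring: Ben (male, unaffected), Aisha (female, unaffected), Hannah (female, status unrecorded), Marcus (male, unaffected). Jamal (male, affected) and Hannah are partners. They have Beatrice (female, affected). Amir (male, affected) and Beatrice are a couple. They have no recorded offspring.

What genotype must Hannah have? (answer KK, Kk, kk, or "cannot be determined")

kk

From phenotype alone, Hannah is KK or Kk or kk.
Hannah received k from Hiro (kk) and received k from Fatima (kk), so Hannah is kk.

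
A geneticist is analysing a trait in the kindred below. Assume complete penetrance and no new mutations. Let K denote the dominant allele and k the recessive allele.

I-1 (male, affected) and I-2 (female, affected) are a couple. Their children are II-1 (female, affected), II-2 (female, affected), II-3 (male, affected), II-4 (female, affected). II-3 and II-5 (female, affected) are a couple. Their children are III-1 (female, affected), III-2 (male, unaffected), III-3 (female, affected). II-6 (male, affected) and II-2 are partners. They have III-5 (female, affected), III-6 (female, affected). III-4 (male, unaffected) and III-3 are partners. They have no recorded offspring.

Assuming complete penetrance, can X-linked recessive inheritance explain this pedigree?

No

Under X-linked recessive, III-2 (unaffected, male) cannot arise from II-3 (affected) × II-5 (affected).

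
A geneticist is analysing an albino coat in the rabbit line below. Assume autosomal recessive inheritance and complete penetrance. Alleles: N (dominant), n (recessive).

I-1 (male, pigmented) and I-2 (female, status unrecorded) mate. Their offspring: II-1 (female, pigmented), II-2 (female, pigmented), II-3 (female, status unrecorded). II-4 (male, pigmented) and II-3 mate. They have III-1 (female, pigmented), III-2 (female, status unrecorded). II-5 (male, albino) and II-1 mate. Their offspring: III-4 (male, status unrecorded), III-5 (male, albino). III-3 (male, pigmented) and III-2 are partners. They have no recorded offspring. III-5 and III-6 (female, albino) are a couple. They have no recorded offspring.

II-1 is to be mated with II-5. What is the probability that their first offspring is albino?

1/2

II-1 is pigmented so carries N and passed n to III-5 (nn), so II-1 is Nn.
II-5 is albino, so II-5 is nn.
The cross gives 1/2 Nn : 1/2 nn, so P(offspring is albino) = 1/2.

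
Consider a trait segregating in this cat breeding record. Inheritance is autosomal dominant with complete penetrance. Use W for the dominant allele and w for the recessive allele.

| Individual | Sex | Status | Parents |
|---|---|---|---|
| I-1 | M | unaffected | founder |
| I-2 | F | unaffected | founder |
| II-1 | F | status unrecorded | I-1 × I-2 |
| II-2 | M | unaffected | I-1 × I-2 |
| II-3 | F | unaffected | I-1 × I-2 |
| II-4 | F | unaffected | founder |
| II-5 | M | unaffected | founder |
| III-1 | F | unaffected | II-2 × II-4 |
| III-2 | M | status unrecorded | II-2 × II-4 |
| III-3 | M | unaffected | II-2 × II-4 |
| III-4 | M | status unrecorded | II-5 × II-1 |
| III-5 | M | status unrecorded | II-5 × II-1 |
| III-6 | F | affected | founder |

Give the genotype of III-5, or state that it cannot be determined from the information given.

ww

From phenotype alone, III-5 is WW or Ww or ww.
III-5 received w from II-5 (ww) and received w from II-1 (ww), so III-5 is ww.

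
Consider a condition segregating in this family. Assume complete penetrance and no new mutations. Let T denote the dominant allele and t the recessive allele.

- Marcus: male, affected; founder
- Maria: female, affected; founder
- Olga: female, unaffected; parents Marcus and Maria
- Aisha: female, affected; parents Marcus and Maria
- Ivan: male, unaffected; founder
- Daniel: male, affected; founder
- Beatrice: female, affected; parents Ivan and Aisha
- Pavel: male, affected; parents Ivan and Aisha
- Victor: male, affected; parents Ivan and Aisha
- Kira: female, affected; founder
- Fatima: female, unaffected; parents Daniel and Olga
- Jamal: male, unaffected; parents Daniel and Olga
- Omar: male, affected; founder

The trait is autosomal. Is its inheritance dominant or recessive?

Marcus and Maria are both affected yet have an unaffected child Olga. Under a recessive model two affected parents are homozygous and every child would be affected, so the trait cannot be recessive.

dominant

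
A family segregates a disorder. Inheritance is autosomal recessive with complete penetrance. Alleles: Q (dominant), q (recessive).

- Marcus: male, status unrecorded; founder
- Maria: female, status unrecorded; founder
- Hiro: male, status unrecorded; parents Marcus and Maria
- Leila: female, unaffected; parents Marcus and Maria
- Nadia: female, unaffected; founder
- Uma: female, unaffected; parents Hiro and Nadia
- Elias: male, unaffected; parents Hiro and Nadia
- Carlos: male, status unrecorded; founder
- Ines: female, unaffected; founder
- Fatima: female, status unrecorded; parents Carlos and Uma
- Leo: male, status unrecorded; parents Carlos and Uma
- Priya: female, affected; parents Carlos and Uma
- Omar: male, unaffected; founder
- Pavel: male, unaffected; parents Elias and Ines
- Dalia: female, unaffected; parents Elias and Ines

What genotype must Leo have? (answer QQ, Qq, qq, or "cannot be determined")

cannot be determined

Leo's phenotype is unrecorded, and no parent or child forces a single allele at both positions; consistent genotype assignments exist with Leo as QQ or Qq or qq.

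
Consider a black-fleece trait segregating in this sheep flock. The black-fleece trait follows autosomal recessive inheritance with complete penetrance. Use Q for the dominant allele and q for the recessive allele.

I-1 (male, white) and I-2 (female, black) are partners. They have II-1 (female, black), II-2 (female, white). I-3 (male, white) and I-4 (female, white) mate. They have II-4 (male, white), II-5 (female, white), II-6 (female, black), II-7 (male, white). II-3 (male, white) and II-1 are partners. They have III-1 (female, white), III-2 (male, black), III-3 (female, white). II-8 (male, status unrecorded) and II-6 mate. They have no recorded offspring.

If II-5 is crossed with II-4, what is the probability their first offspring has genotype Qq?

I-3 is white so carries Q and passed q to II-6 (qq), so I-3 is Qq.
I-4 is white so carries Q and passed q to II-6 (qq), so I-4 is Qq.
II-5 is a white offspring of I-3 (Qq) × I-4 (Qq), whose cross gives 1/4 QQ : 1/2 Qq : 1/4 qq; conditioning on being white, II-5 is QQ with probability 1/3, Qq with probability 2/3.
II-4 is a white offspring of I-3 (Qq) × I-4 (Qq), whose cross gives 1/4 QQ : 1/2 Qq : 1/4 qq; conditioning on being white, II-4 is QQ with probability 1/3, Qq with probability 2/3.
Summing over parental genotype combinations, P(offspring has genotype Qq) = 2/9·1/2 + 2/9·1/2 + 4/9·1/2 = 4/9.

4/9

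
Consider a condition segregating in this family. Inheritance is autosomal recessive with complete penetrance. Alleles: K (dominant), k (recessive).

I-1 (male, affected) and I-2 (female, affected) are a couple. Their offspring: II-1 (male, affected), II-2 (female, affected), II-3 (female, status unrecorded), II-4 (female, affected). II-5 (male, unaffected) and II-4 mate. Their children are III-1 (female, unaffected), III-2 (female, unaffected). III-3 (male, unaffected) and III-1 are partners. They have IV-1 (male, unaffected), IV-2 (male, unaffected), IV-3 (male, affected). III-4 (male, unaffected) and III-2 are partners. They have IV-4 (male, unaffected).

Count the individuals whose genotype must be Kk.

3

Obligate heterozygotes: III-1 is unaffected so carries K and received k from II-4 (kk), so III-1 is Kk; III-2 is unaffected so carries K and received k from II-4 (kk), so III-2 is Kk; III-3 is unaffected so carries K and passed k to IV-3 (kk), so III-3 is Kk.
Every other individual is either homozygous by phenotype or has at least one consistent homozygous assignment, so the count is 3.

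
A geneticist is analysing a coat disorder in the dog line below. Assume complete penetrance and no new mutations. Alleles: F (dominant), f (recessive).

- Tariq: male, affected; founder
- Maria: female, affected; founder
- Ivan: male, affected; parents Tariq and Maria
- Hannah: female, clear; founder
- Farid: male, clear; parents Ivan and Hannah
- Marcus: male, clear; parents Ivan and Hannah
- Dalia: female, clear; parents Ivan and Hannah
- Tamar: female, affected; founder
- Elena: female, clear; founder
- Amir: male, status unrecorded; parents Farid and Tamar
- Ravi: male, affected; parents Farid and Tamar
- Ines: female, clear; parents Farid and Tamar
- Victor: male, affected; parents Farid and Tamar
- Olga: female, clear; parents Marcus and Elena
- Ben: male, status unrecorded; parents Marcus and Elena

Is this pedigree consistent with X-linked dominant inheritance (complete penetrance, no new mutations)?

Under X-linked dominant, Dalia (clear, female) cannot arise from Ivan (affected) × Hannah (clear).

No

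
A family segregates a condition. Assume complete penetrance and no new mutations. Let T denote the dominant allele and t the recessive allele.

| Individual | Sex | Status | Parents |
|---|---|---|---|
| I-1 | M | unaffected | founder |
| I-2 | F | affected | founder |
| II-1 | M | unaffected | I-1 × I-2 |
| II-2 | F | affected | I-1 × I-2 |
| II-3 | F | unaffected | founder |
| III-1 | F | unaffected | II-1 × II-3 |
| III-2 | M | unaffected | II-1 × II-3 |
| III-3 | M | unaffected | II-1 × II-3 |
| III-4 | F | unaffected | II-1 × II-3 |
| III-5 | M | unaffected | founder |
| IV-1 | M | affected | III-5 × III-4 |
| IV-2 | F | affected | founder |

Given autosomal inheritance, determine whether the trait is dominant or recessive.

recessive

III-5 and III-4 are both unaffected yet have an affected child IV-1. Under dominance, an affected child requires at least one affected parent, so the trait cannot be dominant.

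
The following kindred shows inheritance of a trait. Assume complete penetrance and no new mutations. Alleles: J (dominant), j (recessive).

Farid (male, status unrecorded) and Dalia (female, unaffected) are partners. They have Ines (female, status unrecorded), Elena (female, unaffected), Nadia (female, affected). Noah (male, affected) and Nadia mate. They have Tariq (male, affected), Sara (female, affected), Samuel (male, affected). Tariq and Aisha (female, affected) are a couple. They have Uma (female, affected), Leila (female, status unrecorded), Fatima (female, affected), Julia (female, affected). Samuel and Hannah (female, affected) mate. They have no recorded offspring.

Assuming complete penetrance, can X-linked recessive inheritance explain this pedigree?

A consistent assignment under X-linked recessive exists: Farid X^j Y, Dalia X^J X^j, Ines X^J X^j, Elena X^J X^j, Nadia X^j X^j, Noah X^j Y, Tariq X^j Y, Sara X^j X^j, Samuel X^j Y, Aisha X^j X^j, Hannah X^j X^j, Uma X^j X^j, Leila X^j X^j, Fatima X^j X^j, Julia X^j X^j.
In this assignment every recorded phenotype matches its genotype and every non-founder's genotype is obtainable from its parents' genotypes, so the pedigree is consistent.

Yes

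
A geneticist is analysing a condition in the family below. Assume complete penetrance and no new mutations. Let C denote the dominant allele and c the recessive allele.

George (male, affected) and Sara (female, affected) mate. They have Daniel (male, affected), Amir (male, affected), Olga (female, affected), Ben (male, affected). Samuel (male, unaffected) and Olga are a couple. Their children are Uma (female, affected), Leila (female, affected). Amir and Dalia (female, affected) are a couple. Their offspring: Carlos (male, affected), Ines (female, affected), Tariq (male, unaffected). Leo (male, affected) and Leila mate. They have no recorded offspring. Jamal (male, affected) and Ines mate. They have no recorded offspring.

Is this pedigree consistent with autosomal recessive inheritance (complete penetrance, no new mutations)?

Under autosomal recessive, Tariq (unaffected, male) cannot arise from Amir (affected) × Dalia (affected).

No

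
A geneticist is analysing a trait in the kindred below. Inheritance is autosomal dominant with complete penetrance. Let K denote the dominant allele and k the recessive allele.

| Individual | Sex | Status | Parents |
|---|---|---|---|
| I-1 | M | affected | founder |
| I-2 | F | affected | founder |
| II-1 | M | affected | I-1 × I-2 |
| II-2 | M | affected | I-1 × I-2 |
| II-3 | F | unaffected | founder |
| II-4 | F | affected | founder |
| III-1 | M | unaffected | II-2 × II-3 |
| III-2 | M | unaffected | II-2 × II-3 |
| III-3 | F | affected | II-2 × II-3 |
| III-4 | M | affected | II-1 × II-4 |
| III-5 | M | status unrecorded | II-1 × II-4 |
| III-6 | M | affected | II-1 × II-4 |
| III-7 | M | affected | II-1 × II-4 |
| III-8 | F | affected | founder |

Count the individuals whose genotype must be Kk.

2

Obligate heterozygotes: II-2 is affected so carries K and passed k to III-1 (kk), so II-2 is Kk; III-3 is affected so carries K and received k from II-3 (kk), so III-3 is Kk.
Every other individual is either homozygous by phenotype or has at least one consistent homozygous assignment, so the count is 2.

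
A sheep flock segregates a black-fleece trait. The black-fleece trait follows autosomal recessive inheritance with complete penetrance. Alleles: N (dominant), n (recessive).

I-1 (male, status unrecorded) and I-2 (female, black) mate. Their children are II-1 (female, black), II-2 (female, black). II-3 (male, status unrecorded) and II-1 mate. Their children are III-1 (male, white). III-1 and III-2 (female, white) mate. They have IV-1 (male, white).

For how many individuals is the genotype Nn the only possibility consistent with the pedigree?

Obligate heterozygotes: III-1 is white so carries N and received n from II-1 (nn), so III-1 is Nn.
Every other individual is either homozygous by phenotype or has at least one consistent homozygous assignment, so the count is 1.

1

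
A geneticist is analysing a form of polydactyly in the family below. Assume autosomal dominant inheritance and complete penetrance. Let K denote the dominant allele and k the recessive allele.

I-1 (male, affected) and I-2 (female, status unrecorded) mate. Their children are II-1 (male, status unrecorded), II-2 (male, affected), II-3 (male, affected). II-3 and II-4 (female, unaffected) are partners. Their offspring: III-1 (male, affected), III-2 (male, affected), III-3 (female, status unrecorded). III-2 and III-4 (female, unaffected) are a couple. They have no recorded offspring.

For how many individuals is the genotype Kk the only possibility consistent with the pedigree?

2

Obligate heterozygotes: III-1 is affected so carries K and received k from II-4 (kk), so III-1 is Kk; III-2 is affected so carries K and received k from II-4 (kk), so III-2 is Kk.
Every other individual is either homozygous by phenotype or has at least one consistent homozygous assignment, so the count is 2.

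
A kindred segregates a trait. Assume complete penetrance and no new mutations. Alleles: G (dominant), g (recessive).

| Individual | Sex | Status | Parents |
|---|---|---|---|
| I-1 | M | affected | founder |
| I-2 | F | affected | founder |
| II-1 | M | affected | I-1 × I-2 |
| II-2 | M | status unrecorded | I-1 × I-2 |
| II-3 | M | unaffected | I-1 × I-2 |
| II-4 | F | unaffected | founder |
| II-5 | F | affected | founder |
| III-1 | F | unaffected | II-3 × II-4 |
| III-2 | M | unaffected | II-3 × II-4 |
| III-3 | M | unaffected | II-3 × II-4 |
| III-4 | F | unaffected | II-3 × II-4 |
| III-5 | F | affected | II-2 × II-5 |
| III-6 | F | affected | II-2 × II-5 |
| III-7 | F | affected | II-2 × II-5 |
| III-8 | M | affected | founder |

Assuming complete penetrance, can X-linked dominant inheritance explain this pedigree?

A consistent assignment under X-linked dominant exists: I-1 X^G Y, I-2 X^G X^g, II-1 X^G Y, II-2 X^G Y, II-3 X^g Y, II-4 X^g X^g, II-5 X^G X^G, III-1 X^g X^g, III-2 X^g Y, III-3 X^g Y, III-4 X^g X^g, III-5 X^G X^G, III-6 X^G X^G, III-7 X^G X^G, III-8 X^G Y.
In this assignment every recorded phenotype matches its genotype and every non-founder's genotype is obtainable from its parents' genotypes, so the pedigree is consistent.

Yes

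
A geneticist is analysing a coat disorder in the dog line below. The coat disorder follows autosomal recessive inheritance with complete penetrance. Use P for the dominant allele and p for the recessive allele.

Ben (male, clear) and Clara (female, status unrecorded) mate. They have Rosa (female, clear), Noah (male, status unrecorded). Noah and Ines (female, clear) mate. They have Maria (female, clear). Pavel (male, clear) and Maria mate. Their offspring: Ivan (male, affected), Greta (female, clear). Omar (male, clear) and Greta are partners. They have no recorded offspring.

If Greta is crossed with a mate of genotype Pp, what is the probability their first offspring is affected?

1/6

Pavel is clear so carries P and passed p to Ivan (pp), so Pavel is Pp.
Maria is clear so carries P and passed p to Ivan (pp), so Maria is Pp.
Greta is a clear offspring of Pavel (Pp) × Maria (Pp), whose cross gives 1/4 PP : 1/2 Pp : 1/4 pp; conditioning on being clear, Greta is PP with probability 1/3, Pp with probability 2/3.
Summing over parental genotype combinations, P(offspring is affected) = 2/3·1/4 = 1/6.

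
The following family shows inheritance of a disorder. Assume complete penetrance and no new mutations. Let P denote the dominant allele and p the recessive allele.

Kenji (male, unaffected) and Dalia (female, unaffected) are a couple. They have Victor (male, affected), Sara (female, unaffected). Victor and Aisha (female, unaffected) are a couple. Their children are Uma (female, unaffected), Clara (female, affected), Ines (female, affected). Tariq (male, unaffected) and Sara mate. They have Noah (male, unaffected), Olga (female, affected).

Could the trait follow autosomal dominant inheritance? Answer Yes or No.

No

Under autosomal dominant, Victor (affected, male) cannot arise from Kenji (unaffected) × Dalia (unaffected).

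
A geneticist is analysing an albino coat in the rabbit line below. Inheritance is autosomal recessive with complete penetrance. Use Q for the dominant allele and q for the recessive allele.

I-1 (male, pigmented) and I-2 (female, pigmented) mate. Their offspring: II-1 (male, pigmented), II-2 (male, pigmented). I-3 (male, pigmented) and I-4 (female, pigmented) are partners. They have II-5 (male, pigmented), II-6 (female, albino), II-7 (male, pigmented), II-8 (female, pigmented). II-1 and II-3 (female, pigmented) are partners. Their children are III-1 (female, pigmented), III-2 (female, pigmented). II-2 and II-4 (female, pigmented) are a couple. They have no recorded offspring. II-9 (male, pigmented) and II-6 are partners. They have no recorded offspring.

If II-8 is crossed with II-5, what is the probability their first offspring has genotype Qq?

4/9

I-3 is pigmented so carries Q and passed q to II-6 (qq), so I-3 is Qq.
I-4 is pigmented so carries Q and passed q to II-6 (qq), so I-4 is Qq.
II-8 is a pigmented offspring of I-3 (Qq) × I-4 (Qq), whose cross gives 1/4 QQ : 1/2 Qq : 1/4 qq; conditioning on being pigmented, II-8 is QQ with probability 1/3, Qq with probability 2/3.
II-5 is a pigmented offspring of I-3 (Qq) × I-4 (Qq), whose cross gives 1/4 QQ : 1/2 Qq : 1/4 qq; conditioning on being pigmented, II-5 is QQ with probability 1/3, Qq with probability 2/3.
Summing over parental genotype combinations, P(offspring has genotype Qq) = 2/9·1/2 + 2/9·1/2 + 4/9·1/2 = 4/9.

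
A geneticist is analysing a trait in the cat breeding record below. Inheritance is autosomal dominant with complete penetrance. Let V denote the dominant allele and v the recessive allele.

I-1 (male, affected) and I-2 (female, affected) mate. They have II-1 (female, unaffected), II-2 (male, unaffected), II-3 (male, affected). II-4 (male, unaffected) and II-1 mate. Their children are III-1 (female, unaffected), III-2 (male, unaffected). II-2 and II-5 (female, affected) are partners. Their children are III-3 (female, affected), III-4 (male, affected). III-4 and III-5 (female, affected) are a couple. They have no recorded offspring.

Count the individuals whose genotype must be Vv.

4

Obligate heterozygotes: I-1 is affected so carries V and passed v to II-1 (vv), so I-1 is Vv; I-2 is affected so carries V and passed v to II-1 (vv), so I-2 is Vv; III-3 is affected so carries V and received v from II-2 (vv), so III-3 is Vv; III-4 is affected so carries V and received v from II-2 (vv), so III-4 is Vv.
Every other individual is either homozygous by phenotype or has at least one consistent homozygous assignment, so the count is 4.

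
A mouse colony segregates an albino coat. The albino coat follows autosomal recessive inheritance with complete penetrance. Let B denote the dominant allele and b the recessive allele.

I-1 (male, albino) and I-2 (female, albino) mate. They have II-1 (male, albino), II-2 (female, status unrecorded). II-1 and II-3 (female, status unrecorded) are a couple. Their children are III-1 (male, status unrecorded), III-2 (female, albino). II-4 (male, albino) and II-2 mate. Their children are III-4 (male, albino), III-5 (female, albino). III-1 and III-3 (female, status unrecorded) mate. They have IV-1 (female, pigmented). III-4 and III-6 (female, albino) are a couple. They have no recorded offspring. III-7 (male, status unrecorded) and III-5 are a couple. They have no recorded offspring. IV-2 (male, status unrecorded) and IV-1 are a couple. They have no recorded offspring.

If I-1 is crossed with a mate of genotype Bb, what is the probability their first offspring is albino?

I-1 is albino, so I-1 is bb.
The cross gives 1/2 Bb : 1/2 bb, so P(offspring is albino) = 1/2.

1/2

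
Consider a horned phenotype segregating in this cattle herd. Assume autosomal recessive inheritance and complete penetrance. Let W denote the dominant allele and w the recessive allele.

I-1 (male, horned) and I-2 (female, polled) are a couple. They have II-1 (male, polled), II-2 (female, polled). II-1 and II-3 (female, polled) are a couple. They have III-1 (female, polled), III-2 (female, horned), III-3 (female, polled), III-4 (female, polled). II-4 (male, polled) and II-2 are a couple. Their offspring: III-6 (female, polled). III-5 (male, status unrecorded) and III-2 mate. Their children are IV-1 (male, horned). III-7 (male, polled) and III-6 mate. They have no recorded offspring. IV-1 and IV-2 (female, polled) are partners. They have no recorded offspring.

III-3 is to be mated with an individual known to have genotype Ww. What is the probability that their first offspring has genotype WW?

II-1 is polled so carries W and received w from I-1 (ww), so II-1 is Ww.
II-3 is polled so carries W and passed w to III-2 (ww), so II-3 is Ww.
III-3 is a polled offspring of II-1 (Ww) × II-3 (Ww), whose cross gives 1/4 WW : 1/2 Ww : 1/4 ww; conditioning on being polled, III-3 is WW with probability 1/3, Ww with probability 2/3.
Summing over parental genotype combinations, P(offspring has genotype WW) = 1/3·1/2 + 2/3·1/4 = 1/3.

1/3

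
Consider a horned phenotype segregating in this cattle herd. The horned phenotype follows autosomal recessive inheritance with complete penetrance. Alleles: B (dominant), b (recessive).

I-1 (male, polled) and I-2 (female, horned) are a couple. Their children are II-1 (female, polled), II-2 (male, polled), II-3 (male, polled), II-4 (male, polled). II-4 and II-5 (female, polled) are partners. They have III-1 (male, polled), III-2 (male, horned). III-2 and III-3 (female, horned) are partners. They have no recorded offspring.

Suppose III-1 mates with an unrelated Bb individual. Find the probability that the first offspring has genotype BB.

1/3

II-4 is polled so carries B and received b from I-2 (bb), so II-4 is Bb.
II-5 is polled so carries B and passed b to III-2 (bb), so II-5 is Bb.
III-1 is a polled offspring of II-4 (Bb) × II-5 (Bb), whose cross gives 1/4 BB : 1/2 Bb : 1/4 bb; conditioning on being polled, III-1 is BB with probability 1/3, Bb with probability 2/3.
Summing over parental genotype combinations, P(offspring has genotype BB) = 1/3·1/2 + 2/3·1/4 = 1/3.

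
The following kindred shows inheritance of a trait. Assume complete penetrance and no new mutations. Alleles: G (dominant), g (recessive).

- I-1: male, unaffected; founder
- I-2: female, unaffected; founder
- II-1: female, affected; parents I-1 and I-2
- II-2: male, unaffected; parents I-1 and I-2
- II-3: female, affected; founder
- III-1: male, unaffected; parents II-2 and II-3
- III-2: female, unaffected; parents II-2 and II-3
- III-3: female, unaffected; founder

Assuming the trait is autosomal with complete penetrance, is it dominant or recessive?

I-1 and I-2 are both unaffected yet have an affected child II-1. Under dominance, an affected child requires at least one affected parent, so the trait cannot be dominant.

recessive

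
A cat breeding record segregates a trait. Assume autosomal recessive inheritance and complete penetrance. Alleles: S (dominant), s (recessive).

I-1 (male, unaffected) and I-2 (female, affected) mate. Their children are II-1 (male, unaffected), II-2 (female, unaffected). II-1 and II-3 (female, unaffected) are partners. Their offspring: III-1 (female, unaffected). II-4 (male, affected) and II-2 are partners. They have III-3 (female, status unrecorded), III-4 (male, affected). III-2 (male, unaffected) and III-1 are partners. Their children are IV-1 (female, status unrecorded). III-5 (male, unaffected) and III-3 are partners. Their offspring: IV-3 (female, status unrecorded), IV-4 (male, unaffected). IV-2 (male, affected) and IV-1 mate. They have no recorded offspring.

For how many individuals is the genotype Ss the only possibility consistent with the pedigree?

2

Obligate heterozygotes: II-1 is unaffected so carries S and received s from I-2 (ss), so II-1 is Ss; II-2 is unaffected so carries S and received s from I-2 (ss), so II-2 is Ss.
Every other individual is either homozygous by phenotype or has at least one consistent homozygous assignment, so the count is 2.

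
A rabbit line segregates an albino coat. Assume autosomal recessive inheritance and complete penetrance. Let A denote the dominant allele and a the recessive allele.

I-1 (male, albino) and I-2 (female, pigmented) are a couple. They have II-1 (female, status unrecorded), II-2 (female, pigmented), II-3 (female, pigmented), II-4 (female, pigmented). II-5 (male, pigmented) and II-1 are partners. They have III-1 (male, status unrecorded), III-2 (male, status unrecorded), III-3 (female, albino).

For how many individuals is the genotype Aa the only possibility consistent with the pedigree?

4

Obligate heterozygotes: II-2 is pigmented so carries A and received a from I-1 (aa), so II-2 is Aa; II-3 is pigmented so carries A and received a from I-1 (aa), so II-3 is Aa; II-4 is pigmented so carries A and received a from I-1 (aa), so II-4 is Aa; II-5 is pigmented so carries A and passed a to III-3 (aa), so II-5 is Aa.
Every other individual is either homozygous by phenotype or has at least one consistent homozygous assignment, so the count is 4.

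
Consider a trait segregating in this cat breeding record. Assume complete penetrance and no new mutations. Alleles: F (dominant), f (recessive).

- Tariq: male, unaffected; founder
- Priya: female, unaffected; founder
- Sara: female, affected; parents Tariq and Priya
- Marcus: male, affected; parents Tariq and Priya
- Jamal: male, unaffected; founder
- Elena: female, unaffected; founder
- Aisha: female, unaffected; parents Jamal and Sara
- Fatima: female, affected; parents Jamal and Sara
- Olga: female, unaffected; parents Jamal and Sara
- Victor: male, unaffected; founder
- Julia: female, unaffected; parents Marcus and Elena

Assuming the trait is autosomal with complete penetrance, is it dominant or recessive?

Tariq and Priya are both unaffected yet have an affected child Sara. Under dominance, an affected child requires at least one affected parent, so the trait cannot be dominant.

recessive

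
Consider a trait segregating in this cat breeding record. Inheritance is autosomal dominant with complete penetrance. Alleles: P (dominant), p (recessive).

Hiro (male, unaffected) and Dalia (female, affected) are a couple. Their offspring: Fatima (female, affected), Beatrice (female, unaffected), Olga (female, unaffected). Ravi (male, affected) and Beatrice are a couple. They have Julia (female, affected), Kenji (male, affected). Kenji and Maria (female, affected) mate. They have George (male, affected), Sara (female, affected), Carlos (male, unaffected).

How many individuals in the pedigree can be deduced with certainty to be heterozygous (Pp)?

Obligate heterozygotes: Dalia is affected so carries P and passed p to Beatrice (pp), so Dalia is Pp; Fatima is affected so carries P and received p from Hiro (pp), so Fatima is Pp; Julia is affected so carries P and received p from Beatrice (pp), so Julia is Pp; Kenji is affected so carries P and received p from Beatrice (pp), so Kenji is Pp; Maria is affected so carries P and passed p to Carlos (pp), so Maria is Pp.
Every other individual is either homozygous by phenotype or has at least one consistent homozygous assignment, so the count is 5.

5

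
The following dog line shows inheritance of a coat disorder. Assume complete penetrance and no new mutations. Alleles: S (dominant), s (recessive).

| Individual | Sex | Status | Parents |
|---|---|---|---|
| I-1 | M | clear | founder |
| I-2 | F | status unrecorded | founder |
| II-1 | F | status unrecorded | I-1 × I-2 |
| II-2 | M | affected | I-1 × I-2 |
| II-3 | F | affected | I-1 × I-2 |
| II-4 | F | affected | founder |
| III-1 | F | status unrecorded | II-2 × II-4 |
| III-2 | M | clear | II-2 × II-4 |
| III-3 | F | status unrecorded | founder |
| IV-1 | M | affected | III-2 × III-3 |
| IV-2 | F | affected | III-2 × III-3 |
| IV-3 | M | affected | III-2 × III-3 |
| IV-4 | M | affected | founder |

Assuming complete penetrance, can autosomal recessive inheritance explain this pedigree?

Under autosomal recessive, III-2 (clear, male) cannot arise from II-2 (affected) × II-4 (affected).

No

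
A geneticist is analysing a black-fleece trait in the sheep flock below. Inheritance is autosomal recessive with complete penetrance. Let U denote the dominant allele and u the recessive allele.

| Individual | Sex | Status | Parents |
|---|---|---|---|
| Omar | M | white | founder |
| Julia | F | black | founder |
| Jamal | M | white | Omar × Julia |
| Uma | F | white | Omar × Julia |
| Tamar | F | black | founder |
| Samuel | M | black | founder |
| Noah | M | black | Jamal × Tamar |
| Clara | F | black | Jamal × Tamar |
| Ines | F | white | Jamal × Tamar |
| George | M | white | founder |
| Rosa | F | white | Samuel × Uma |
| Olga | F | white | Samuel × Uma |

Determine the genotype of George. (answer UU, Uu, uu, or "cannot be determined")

cannot be determined

George's phenotype allows UU or Uu, and no parent or child forces a single allele at both positions; consistent genotype assignments exist with George as UU or Uu.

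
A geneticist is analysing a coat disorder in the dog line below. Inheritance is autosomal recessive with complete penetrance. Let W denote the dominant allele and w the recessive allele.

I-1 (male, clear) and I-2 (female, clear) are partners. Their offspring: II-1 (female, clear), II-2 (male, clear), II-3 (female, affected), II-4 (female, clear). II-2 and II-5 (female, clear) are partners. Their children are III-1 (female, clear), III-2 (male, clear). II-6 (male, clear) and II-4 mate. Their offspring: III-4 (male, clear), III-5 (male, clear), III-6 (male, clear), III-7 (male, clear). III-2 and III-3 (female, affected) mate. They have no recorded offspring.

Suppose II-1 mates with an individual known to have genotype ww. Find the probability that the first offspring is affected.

I-1 is clear so carries W and passed w to II-3 (ww), so I-1 is Ww.
I-2 is clear so carries W and passed w to II-3 (ww), so I-2 is Ww.
II-1 is a clear offspring of I-1 (Ww) × I-2 (Ww), whose cross gives 1/4 WW : 1/2 Ww : 1/4 ww; conditioning on being clear, II-1 is WW with probability 1/3, Ww with probability 2/3.
Summing over parental genotype combinations, P(offspring is affected) = 2/3·1/2 = 1/3.

1/3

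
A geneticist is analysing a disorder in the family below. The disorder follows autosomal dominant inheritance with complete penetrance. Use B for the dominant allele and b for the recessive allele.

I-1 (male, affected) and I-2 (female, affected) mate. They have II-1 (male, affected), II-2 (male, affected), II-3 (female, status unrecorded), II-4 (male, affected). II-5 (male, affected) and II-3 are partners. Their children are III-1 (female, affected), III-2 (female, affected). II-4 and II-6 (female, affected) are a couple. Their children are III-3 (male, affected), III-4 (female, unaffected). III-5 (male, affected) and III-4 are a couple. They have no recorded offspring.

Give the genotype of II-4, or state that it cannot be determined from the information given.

Bb

From phenotype alone, II-4 is BB or Bb.
II-4 is affected so carries B and passed b to III-4 (bb), so II-4 is Bb.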